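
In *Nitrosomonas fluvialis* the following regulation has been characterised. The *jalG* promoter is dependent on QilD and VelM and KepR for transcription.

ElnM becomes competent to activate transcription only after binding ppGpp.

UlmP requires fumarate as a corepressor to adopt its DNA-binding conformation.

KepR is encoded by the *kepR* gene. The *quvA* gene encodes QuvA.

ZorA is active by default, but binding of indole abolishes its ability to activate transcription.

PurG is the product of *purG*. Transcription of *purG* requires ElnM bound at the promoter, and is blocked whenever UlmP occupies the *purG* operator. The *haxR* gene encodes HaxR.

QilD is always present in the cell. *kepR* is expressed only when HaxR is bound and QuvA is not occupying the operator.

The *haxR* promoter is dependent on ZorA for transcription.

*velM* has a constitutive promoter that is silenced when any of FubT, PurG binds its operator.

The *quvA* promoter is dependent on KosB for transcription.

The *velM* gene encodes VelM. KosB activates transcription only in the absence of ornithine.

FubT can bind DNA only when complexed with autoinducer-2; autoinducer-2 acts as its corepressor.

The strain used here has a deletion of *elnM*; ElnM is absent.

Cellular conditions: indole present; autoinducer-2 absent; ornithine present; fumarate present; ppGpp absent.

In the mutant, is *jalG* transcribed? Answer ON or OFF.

OFF

QilD is produced constitutively and is active.
Autoinducer-2 is absent, so FubT is inactive.
Fumarate is present, so UlmP is active.
ElnM is non-functional in this strain, so it has no effect.
With repressor UlmP bound, *purG* is not transcribed.
So PurG is not produced.
With no repressor bound, *velM* is transcribed.
So VelM is produced and active.
Indole is present, so ZorA is inactive.
Required activator ZorA is absent, so *haxR* is not transcribed.
So HaxR is not produced.
Ornithine is present, so KosB is inactive.
Required activator KosB is absent, so *quvA* is not transcribed.
So QuvA is not produced.
Required activator HaxR is absent, so *kepR* is not transcribed.
So KepR is not produced.
Required activator KepR is absent, so *jalG* is not transcribed.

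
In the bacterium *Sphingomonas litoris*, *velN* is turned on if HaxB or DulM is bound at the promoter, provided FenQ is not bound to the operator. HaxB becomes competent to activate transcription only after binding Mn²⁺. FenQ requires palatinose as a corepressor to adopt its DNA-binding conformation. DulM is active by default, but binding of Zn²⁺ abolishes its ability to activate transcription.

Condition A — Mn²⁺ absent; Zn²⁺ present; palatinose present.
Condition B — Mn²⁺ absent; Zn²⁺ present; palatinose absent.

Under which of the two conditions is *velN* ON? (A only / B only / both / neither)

neither

Condition A:
Mn²⁺ is absent, so HaxB is inactive.
Zn²⁺ is present, so DulM is inactive.
Palatinose is present, so FenQ is active.
With repressor FenQ bound, *velN* is not transcribed.
→ *velN* is OFF in A.
Condition B:
Mn²⁺ is absent, so HaxB is inactive.
Zn²⁺ is present, so DulM is inactive.
Palatinose is absent, so FenQ is inactive.
No activator is available at the *velN* promoter, so *velN* is not transcribed.
→ *velN* is OFF in B.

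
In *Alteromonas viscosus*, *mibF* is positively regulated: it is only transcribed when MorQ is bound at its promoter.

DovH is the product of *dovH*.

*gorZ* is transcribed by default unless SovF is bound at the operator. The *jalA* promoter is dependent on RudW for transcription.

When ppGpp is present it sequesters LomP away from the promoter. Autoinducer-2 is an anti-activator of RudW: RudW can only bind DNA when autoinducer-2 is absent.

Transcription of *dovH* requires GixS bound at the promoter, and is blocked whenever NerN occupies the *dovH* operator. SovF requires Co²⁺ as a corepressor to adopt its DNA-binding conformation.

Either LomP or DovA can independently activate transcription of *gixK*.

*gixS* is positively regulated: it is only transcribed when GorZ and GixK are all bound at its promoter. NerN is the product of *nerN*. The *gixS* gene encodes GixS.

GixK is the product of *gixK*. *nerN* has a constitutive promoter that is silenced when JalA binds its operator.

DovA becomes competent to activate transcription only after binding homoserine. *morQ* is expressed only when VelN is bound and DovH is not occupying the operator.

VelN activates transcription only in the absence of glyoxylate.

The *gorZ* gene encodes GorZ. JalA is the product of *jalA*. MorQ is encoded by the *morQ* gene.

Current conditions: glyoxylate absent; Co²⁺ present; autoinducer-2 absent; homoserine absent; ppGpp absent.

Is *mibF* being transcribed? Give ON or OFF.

Autoinducer-2 is absent, so RudW is active.
No repressor is bound and RudW is active, so *jalA* is transcribed.
So JalA is produced and active.
With repressor JalA bound, *nerN* is not transcribed.
So NerN is not produced.
Co²⁺ is present, so SovF is active.
With repressor SovF bound, *gorZ* is not transcribed.
So GorZ is not produced.
ppGpp is absent, so LomP is active.
Homoserine is absent, so DovA is inactive.
Activator LomP is present, so *gixK* is transcribed.
So GixK is produced and active.
Required activator GorZ is absent, so *gixS* is not transcribed.
So GixS is not produced.
Required activator GixS is absent, so *dovH* is not transcribed.
So DovH is not produced.
Glyoxylate is absent, so VelN is active.
No repressor is bound and VelN is active, so *morQ* is transcribed.
So MorQ is produced and active.
No repressor is bound and MorQ is active, so *mibF* is transcribed.

ON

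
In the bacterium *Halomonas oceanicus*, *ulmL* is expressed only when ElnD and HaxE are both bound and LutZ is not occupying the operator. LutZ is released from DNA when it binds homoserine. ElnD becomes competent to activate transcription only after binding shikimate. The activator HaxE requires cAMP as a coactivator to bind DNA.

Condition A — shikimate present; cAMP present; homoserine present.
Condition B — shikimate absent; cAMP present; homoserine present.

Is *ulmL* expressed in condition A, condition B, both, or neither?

A only

Condition A:
Shikimate is present, so ElnD is active.
cAMP is present, so HaxE is active.
Homoserine is present, so LutZ is inactive.
No repressor is bound and ElnD and HaxE are active, so *ulmL* is transcribed.
→ *ulmL* is ON in A.
Condition B:
Shikimate is absent, so ElnD is inactive.
cAMP is present, so HaxE is active.
Homoserine is present, so LutZ is inactive.
Required activator ElnD is absent, so *ulmL* is not transcribed.
→ *ulmL* is OFF in B.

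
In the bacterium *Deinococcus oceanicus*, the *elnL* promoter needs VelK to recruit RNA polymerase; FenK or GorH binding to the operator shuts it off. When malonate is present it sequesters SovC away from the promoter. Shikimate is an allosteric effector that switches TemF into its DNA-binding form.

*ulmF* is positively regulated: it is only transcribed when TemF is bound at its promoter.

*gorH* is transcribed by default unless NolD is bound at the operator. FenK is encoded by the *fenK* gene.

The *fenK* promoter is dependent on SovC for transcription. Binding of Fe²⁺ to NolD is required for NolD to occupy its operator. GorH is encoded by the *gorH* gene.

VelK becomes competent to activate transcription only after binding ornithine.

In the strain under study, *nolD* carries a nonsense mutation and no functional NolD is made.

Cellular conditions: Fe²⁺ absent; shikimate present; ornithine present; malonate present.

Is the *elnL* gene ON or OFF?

Ornithine is present, so VelK is active.
Malonate is present, so SovC is inactive.
Required activator SovC is absent, so *fenK* is not transcribed.
So FenK is not produced.
NolD is non-functional in this strain, so it has no effect.
With no repressor bound, *gorH* is transcribed.
So GorH is produced and active.
With repressor GorH bound, *elnL* is not transcribed.

OFF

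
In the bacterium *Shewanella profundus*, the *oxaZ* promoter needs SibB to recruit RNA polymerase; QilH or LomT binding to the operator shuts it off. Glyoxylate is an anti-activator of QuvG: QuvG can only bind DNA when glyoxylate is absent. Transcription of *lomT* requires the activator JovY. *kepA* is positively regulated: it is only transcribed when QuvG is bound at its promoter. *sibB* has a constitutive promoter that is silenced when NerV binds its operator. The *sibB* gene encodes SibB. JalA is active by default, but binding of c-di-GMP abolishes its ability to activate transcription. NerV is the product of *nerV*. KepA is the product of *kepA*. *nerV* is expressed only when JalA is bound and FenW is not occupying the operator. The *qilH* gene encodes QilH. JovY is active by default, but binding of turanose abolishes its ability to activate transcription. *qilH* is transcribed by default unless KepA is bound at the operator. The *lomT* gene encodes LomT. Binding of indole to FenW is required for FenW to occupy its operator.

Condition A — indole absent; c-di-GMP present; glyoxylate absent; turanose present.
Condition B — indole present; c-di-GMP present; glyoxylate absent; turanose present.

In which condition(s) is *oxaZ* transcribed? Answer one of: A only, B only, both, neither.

Condition A:
Indole is absent, so FenW is inactive.
c-di-GMP is present, so JalA is inactive.
Required activator JalA is absent, so *nerV* is not transcribed.
So NerV is not produced.
With no repressor bound, *sibB* is transcribed.
So SibB is produced and active.
Glyoxylate is absent, so QuvG is active.
No repressor is bound and QuvG is active, so *kepA* is transcribed.
So KepA is produced and active.
With repressor KepA bound, *qilH* is not transcribed.
So QilH is not produced.
Turanose is present, so JovY is inactive.
Required activator JovY is absent, so *lomT* is not transcribed.
So LomT is not produced.
No repressor is bound and SibB is active, so *oxaZ* is transcribed.
→ *oxaZ* is ON in A.
Condition B:
Indole is present, so FenW is active.
c-di-GMP is present, so JalA is inactive.
With repressor FenW bound, *nerV* is not transcribed.
So NerV is not produced.
With no repressor bound, *sibB* is transcribed.
So SibB is produced and active.
Glyoxylate is absent, so QuvG is active.
No repressor is bound and QuvG is active, so *kepA* is transcribed.
So KepA is produced and active.
With repressor KepA bound, *qilH* is not transcribed.
So QilH is not produced.
Turanose is present, so JovY is inactive.
Required activator JovY is absent, so *lomT* is not transcribed.
So LomT is not produced.
No repressor is bound and SibB is active, so *oxaZ* is transcribed.
→ *oxaZ* is ON in B.

both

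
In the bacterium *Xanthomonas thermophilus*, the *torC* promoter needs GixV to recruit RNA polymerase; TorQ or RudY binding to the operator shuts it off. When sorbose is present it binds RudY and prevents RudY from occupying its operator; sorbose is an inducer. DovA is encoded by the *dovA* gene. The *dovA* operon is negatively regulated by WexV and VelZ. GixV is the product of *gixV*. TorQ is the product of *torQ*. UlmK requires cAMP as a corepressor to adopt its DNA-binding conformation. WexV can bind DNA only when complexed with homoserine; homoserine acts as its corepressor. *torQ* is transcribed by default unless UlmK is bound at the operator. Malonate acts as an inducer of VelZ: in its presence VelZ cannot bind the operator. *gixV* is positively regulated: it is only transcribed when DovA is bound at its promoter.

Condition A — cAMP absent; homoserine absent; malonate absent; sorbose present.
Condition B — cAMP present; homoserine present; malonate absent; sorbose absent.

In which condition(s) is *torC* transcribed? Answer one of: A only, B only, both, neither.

Condition A:
cAMP is absent, so UlmK is inactive.
With no repressor bound, *torQ* is transcribed.
So TorQ is produced and active.
Homoserine is absent, so WexV is inactive.
Malonate is absent, so VelZ is active.
With repressor VelZ bound, *dovA* is not transcribed.
So DovA is not produced.
Required activator DovA is absent, so *gixV* is not transcribed.
So GixV is not produced.
Sorbose is present, so RudY is inactive.
With repressor TorQ bound, *torC* is not transcribed.
→ *torC* is OFF in A.
Condition B:
cAMP is present, so UlmK is active.
With repressor UlmK bound, *torQ* is not transcribed.
So TorQ is not produced.
Homoserine is present, so WexV is active.
Malonate is absent, so VelZ is active.
With repressor WexV bound, *dovA* is not transcribed.
So DovA is not produced.
Required activator DovA is absent, so *gixV* is not transcribed.
So GixV is not produced.
Sorbose is absent, so RudY is active.
With repressor RudY bound, *torC* is not transcribed.
→ *torC* is OFF in B.

neither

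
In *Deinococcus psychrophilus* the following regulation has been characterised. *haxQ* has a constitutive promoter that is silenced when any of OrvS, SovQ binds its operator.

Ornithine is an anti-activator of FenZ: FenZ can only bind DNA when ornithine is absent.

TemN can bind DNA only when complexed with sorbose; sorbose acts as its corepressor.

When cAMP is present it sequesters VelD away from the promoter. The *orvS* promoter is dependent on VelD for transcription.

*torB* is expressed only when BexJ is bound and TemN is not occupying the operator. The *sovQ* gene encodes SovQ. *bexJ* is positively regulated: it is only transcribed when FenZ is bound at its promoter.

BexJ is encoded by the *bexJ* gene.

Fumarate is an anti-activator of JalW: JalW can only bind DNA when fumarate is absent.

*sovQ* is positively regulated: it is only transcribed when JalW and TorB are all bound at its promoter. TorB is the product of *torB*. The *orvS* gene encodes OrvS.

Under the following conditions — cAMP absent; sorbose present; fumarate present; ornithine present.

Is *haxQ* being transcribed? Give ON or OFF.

OFF

cAMP is absent, so VelD is active.
No repressor is bound and VelD is active, so *orvS* is transcribed.
So OrvS is produced and active.
Fumarate is present, so JalW is inactive.
Sorbose is present, so TemN is active.
Ornithine is present, so FenZ is inactive.
Required activator FenZ is absent, so *bexJ* is not transcribed.
So BexJ is not produced.
With repressor TemN bound, *torB* is not transcribed.
So TorB is not produced.
Required activator JalW is absent, so *sovQ* is not transcribed.
So SovQ is not produced.
With repressor OrvS bound, *haxQ* is not transcribed.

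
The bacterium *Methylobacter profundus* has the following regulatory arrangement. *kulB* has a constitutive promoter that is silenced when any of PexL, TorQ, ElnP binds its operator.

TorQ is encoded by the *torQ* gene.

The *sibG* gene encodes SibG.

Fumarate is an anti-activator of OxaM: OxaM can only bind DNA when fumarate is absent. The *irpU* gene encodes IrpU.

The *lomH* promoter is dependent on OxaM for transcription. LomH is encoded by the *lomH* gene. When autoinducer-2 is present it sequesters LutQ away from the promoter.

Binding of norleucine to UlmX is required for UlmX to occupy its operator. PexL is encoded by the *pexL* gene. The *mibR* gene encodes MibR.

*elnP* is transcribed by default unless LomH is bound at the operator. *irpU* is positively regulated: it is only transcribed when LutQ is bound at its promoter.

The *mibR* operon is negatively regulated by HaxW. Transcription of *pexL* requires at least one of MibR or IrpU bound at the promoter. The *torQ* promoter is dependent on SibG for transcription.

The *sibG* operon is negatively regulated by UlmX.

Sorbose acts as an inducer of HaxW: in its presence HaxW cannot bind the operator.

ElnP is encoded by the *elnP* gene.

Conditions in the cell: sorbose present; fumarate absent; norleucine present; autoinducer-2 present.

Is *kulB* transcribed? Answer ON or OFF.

Sorbose is present, so HaxW is inactive.
With no repressor bound, *mibR* is transcribed.
So MibR is produced and active.
Autoinducer-2 is present, so LutQ is inactive.
Required activator LutQ is absent, so *irpU* is not transcribed.
So IrpU is not produced.
Activator MibR is present, so *pexL* is transcribed.
So PexL is produced and active.
Norleucine is present, so UlmX is active.
With repressor UlmX bound, *sibG* is not transcribed.
So SibG is not produced.
Required activator SibG is absent, so *torQ* is not transcribed.
So TorQ is not produced.
Fumarate is absent, so OxaM is active.
No repressor is bound and OxaM is active, so *lomH* is transcribed.
So LomH is produced and active.
With repressor LomH bound, *elnP* is not transcribed.
So ElnP is not produced.
With repressor PexL bound, *kulB* is not transcribed.

OFF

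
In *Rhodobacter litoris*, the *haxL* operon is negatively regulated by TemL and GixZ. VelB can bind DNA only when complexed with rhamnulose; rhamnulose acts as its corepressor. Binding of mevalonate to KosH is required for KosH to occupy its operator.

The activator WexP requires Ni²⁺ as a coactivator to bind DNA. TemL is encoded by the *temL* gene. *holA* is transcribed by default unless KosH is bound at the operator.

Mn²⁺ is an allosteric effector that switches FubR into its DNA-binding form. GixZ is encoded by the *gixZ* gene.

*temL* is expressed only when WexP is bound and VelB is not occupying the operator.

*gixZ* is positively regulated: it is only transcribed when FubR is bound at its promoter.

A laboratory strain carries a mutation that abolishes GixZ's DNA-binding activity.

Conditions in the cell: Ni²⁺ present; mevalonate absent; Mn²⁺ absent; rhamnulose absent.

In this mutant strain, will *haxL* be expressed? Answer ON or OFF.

OFF

Rhamnulose is absent, so VelB is inactive.
Ni²⁺ is present, so WexP is active.
No repressor is bound and WexP is active, so *temL* is transcribed.
So TemL is produced and active.
GixZ is non-functional in this strain, so it has no effect.
With repressor TemL bound, *haxL* is not transcribed.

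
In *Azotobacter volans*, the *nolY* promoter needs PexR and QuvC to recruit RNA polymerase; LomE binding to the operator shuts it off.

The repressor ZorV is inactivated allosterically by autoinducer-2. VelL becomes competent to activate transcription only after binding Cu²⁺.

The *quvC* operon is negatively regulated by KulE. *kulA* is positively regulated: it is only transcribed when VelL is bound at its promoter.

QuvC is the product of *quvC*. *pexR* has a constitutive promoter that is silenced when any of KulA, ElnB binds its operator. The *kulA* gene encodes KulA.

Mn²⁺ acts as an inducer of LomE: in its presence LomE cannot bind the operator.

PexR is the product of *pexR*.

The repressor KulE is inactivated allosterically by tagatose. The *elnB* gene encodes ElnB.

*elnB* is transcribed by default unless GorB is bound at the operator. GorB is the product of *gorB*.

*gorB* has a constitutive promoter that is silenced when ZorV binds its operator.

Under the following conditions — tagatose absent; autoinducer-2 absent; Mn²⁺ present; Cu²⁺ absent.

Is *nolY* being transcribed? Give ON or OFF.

Mn²⁺ is present, so LomE is inactive.
Cu²⁺ is absent, so VelL is inactive.
Required activator VelL is absent, so *kulA* is not transcribed.
So KulA is not produced.
Autoinducer-2 is absent, so ZorV is active.
With repressor ZorV bound, *gorB* is not transcribed.
So GorB is not produced.
With no repressor bound, *elnB* is transcribed.
So ElnB is produced and active.
With repressor ElnB bound, *pexR* is not transcribed.
So PexR is not produced.
Tagatose is absent, so KulE is active.
With repressor KulE bound, *quvC* is not transcribed.
So QuvC is not produced.
Required activator PexR is absent, so *nolY* is not transcribed.

OFF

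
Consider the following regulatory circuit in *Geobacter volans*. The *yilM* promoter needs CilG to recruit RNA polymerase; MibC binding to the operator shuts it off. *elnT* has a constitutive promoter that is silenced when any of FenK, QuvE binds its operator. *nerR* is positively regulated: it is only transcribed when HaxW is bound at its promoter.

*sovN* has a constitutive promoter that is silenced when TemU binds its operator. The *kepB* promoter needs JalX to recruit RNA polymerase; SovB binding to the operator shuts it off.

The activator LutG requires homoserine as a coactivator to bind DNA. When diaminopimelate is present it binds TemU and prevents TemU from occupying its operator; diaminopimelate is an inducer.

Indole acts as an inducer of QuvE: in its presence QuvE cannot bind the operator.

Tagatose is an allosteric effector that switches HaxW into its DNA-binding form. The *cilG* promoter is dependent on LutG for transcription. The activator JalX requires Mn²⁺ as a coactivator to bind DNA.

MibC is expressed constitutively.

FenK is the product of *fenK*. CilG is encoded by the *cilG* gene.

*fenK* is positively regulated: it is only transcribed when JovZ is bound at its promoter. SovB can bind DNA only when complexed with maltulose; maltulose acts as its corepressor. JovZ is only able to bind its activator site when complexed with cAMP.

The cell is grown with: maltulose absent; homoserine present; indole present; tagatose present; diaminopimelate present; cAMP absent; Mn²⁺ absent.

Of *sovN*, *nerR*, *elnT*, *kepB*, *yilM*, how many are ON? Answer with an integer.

3

Diaminopimelate is present, so TemU is inactive.
With no repressor bound, *sovN* is transcribed.
→ *sovN* is ON.
Tagatose is present, so HaxW is active.
No repressor is bound and HaxW is active, so *nerR* is transcribed.
→ *nerR* is ON.
cAMP is absent, so JovZ is inactive.
Required activator JovZ is absent, so *fenK* is not transcribed.
So FenK is not produced.
Indole is present, so QuvE is inactive.
With no repressor bound, *elnT* is transcribed.
→ *elnT* is ON.
Maltulose is absent, so SovB is inactive.
Mn²⁺ is absent, so JalX is inactive.
Required activator JalX is absent, so *kepB* is not transcribed.
→ *kepB* is OFF.
MibC is produced constitutively and is active.
Homoserine is present, so LutG is active.
No repressor is bound and LutG is active, so *cilG* is transcribed.
So CilG is produced and active.
With repressor MibC bound, *yilM* is not transcribed.
→ *yilM* is OFF.
3 of the 5 genes are transcribed.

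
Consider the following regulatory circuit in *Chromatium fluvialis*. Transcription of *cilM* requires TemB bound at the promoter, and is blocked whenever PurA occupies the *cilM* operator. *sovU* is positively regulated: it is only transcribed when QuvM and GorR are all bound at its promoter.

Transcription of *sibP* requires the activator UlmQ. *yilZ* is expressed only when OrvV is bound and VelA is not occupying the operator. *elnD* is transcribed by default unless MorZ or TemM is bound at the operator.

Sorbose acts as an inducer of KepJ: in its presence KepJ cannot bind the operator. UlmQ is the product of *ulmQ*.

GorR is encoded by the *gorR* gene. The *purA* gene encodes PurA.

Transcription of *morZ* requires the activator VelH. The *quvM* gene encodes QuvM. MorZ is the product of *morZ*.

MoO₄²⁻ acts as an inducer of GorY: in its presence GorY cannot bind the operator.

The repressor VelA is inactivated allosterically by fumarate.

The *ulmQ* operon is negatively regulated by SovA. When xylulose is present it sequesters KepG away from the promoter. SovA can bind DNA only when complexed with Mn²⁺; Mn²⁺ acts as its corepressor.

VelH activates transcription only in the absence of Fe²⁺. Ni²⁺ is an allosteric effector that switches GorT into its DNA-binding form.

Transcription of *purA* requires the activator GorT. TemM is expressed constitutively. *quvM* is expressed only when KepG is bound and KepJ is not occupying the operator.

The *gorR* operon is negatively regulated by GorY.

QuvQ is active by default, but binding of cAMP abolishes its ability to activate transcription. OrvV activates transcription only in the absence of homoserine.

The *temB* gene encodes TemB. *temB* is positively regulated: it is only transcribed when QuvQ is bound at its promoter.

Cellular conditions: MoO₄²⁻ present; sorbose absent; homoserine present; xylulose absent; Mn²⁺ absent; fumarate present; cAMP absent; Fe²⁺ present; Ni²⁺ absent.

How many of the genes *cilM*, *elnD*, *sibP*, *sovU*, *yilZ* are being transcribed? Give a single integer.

Ni²⁺ is absent, so GorT is inactive.
Required activator GorT is absent, so *purA* is not transcribed.
So PurA is not produced.
cAMP is absent, so QuvQ is active.
No repressor is bound and QuvQ is active, so *temB* is transcribed.
So TemB is produced and active.
No repressor is bound and TemB is active, so *cilM* is transcribed.
→ *cilM* is ON.
Fe²⁺ is present, so VelH is inactive.
Required activator VelH is absent, so *morZ* is not transcribed.
So MorZ is not produced.
TemM is produced constitutively and is active.
With repressor TemM bound, *elnD* is not transcribed.
→ *elnD* is OFF.
Mn²⁺ is absent, so SovA is inactive.
With no repressor bound, *ulmQ* is transcribed.
So UlmQ is produced and active.
No repressor is bound and UlmQ is active, so *sibP* is transcribed.
→ *sibP* is ON.
Xylulose is absent, so KepG is active.
Sorbose is absent, so KepJ is active.
With repressor KepJ bound, *quvM* is not transcribed.
So QuvM is not produced.
MoO₄²⁻ is present, so GorY is inactive.
With no repressor bound, *gorR* is transcribed.
So GorR is produced and active.
Required activator QuvM is absent, so *sovU* is not transcribed.
→ *sovU* is OFF.
Fumarate is present, so VelA is inactive.
Homoserine is present, so OrvV is inactive.
Required activator OrvV is absent, so *yilZ* is not transcribed.
→ *yilZ* is OFF.
2 of the 5 genes are transcribed.

2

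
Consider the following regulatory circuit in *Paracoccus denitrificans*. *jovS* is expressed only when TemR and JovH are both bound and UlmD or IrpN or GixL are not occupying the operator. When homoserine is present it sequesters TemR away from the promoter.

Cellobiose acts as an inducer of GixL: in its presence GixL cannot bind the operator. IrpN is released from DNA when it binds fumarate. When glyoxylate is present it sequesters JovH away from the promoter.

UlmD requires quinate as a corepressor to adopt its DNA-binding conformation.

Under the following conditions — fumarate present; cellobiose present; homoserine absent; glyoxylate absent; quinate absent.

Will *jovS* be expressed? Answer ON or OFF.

Quinate is absent, so UlmD is inactive.
Fumarate is present, so IrpN is inactive.
Homoserine is absent, so TemR is active.
Cellobiose is present, so GixL is inactive.
Glyoxylate is absent, so JovH is active.
No repressor is bound and TemR and JovH are active, so *jovS* is transcribed.

ON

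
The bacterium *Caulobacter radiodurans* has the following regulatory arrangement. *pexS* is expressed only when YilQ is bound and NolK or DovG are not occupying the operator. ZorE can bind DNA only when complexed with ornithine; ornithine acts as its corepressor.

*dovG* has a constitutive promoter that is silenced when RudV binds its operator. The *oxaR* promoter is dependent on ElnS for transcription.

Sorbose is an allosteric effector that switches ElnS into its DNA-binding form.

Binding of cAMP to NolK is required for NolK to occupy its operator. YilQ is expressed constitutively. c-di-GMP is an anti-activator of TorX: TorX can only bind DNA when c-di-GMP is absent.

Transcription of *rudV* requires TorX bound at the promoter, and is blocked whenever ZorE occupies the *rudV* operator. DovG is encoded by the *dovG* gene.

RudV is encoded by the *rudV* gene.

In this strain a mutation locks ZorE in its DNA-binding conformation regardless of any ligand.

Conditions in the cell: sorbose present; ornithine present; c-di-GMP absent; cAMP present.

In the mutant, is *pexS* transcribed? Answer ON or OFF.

YilQ is produced constitutively and is active.
cAMP is present, so NolK is active.
ZorE is constitutively active in this strain.
c-di-GMP is absent, so TorX is active.
With repressor ZorE bound, *rudV* is not transcribed.
So RudV is not produced.
With no repressor bound, *dovG* is transcribed.
So DovG is produced and active.
With repressor NolK bound, *pexS* is not transcribed.

OFF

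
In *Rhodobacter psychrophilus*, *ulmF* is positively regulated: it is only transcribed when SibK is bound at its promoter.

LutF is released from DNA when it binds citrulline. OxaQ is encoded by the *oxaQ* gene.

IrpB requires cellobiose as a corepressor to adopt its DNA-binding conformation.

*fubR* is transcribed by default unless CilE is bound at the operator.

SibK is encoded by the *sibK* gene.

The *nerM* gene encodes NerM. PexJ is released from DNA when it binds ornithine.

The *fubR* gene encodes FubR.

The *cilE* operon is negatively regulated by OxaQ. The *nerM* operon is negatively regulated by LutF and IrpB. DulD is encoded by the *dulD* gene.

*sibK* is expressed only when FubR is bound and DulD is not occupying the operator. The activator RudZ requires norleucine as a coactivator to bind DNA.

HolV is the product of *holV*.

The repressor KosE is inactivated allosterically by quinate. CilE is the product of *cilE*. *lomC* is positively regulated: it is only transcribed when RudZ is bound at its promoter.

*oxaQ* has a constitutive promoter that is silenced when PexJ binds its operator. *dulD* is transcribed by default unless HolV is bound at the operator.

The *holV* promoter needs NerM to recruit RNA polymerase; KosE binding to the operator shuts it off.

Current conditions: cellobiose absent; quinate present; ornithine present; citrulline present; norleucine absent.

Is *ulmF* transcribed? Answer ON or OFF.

Ornithine is present, so PexJ is inactive.
With no repressor bound, *oxaQ* is transcribed.
So OxaQ is produced and active.
With repressor OxaQ bound, *cilE* is not transcribed.
So CilE is not produced.
With no repressor bound, *fubR* is transcribed.
So FubR is produced and active.
Quinate is present, so KosE is inactive.
Citrulline is present, so LutF is inactive.
Cellobiose is absent, so IrpB is inactive.
With no repressor bound, *nerM* is transcribed.
So NerM is produced and active.
No repressor is bound and NerM is active, so *holV* is transcribed.
So HolV is produced and active.
With repressor HolV bound, *dulD* is not transcribed.
So DulD is not produced.
No repressor is bound and FubR is active, so *sibK* is transcribed.
So SibK is produced and active.
No repressor is bound and SibK is active, so *ulmF* is transcribed.

ON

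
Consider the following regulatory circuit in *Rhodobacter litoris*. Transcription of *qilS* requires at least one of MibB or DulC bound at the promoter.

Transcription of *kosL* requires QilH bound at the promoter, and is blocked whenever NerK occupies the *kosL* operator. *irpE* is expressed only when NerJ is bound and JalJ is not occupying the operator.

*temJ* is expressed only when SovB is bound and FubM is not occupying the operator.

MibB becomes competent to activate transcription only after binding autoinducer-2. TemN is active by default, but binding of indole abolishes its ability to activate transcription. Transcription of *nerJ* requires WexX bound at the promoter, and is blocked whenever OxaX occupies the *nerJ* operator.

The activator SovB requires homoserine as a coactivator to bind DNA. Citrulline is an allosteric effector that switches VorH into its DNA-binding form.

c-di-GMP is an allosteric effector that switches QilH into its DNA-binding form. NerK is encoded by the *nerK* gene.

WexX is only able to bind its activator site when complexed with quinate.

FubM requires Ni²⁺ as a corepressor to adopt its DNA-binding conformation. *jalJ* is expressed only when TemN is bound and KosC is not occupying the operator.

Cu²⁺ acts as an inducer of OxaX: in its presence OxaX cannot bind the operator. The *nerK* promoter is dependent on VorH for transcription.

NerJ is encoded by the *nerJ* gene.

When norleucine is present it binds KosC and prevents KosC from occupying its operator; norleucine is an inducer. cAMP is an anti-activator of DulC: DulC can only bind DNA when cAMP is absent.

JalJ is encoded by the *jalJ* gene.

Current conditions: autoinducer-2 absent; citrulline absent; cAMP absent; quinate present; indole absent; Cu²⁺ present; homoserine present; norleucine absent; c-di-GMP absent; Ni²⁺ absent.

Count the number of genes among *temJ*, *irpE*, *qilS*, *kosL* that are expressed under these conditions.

Ni²⁺ is absent, so FubM is inactive.
Homoserine is present, so SovB is active.
No repressor is bound and SovB is active, so *temJ* is transcribed.
→ *temJ* is ON.
Norleucine is absent, so KosC is active.
Indole is absent, so TemN is active.
With repressor KosC bound, *jalJ* is not transcribed.
So JalJ is not produced.
Cu²⁺ is present, so OxaX is inactive.
Quinate is present, so WexX is active.
No repressor is bound and WexX is active, so *nerJ* is transcribed.
So NerJ is produced and active.
No repressor is bound and NerJ is active, so *irpE* is transcribed.
→ *irpE* is ON.
Autoinducer-2 is absent, so MibB is inactive.
cAMP is absent, so DulC is active.
Activator DulC is present, so *qilS* is transcribed.
→ *qilS* is ON.
Citrulline is absent, so VorH is inactive.
Required activator VorH is absent, so *nerK* is not transcribed.
So NerK is not produced.
c-di-GMP is absent, so QilH is inactive.
Required activator QilH is absent, so *kosL* is not transcribed.
→ *kosL* is OFF.
3 of the 4 genes are transcribed.

3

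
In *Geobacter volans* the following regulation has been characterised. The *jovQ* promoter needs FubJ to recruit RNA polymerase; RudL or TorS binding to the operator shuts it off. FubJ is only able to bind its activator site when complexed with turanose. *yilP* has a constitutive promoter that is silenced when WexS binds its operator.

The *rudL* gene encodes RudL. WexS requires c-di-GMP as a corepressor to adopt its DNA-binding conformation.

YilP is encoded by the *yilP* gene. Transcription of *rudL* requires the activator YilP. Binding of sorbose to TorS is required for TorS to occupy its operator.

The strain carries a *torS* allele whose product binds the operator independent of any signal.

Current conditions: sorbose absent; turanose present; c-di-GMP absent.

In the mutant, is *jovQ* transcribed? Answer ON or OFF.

OFF

Turanose is present, so FubJ is active.
c-di-GMP is absent, so WexS is inactive.
With no repressor bound, *yilP* is transcribed.
So YilP is produced and active.
No repressor is bound and YilP is active, so *rudL* is transcribed.
So RudL is produced and active.
TorS is constitutively active in this strain.
With repressor RudL bound, *jovQ* is not transcribed.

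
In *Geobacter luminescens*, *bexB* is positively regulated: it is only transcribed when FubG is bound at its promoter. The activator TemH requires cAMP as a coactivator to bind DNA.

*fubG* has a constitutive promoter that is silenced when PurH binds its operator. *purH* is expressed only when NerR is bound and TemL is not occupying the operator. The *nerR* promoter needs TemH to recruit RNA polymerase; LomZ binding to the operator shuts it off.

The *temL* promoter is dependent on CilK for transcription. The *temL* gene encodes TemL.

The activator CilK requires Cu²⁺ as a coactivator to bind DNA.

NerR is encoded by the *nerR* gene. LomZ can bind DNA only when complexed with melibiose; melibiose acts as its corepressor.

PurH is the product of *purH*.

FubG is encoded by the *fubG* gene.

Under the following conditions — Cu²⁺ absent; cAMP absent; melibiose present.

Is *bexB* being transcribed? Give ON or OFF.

Cu²⁺ is absent, so CilK is inactive.
Required activator CilK is absent, so *temL* is not transcribed.
So TemL is not produced.
cAMP is absent, so TemH is inactive.
Melibiose is present, so LomZ is active.
With repressor LomZ bound, *nerR* is not transcribed.
So NerR is not produced.
Required activator NerR is absent, so *purH* is not transcribed.
So PurH is not produced.
With no repressor bound, *fubG* is transcribed.
So FubG is produced and active.
No repressor is bound and FubG is active, so *bexB* is transcribed.

ON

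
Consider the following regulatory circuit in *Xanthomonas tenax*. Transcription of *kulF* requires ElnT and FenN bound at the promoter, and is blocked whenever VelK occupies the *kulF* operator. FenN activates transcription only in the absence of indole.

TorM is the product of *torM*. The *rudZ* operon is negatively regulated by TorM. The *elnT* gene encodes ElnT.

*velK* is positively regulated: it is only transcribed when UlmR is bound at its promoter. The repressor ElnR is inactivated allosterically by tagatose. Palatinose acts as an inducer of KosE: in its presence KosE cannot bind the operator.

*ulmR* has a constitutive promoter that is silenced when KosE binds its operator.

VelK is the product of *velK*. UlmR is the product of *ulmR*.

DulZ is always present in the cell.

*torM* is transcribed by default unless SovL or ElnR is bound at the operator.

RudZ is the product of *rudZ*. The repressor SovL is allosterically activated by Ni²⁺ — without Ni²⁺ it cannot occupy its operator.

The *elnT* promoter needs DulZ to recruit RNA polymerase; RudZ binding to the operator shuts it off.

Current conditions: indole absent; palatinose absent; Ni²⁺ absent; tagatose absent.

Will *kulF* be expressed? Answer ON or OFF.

OFF

Ni²⁺ is absent, so SovL is inactive.
Tagatose is absent, so ElnR is active.
With repressor ElnR bound, *torM* is not transcribed.
So TorM is not produced.
With no repressor bound, *rudZ* is transcribed.
So RudZ is produced and active.
DulZ is produced constitutively and is active.
With repressor RudZ bound, *elnT* is not transcribed.
So ElnT is not produced.
Indole is absent, so FenN is active.
Palatinose is absent, so KosE is active.
With repressor KosE bound, *ulmR* is not transcribed.
So UlmR is not produced.
Required activator UlmR is absent, so *velK* is not transcribed.
So VelK is not produced.
Required activator ElnT is absent, so *kulF* is not transcribed.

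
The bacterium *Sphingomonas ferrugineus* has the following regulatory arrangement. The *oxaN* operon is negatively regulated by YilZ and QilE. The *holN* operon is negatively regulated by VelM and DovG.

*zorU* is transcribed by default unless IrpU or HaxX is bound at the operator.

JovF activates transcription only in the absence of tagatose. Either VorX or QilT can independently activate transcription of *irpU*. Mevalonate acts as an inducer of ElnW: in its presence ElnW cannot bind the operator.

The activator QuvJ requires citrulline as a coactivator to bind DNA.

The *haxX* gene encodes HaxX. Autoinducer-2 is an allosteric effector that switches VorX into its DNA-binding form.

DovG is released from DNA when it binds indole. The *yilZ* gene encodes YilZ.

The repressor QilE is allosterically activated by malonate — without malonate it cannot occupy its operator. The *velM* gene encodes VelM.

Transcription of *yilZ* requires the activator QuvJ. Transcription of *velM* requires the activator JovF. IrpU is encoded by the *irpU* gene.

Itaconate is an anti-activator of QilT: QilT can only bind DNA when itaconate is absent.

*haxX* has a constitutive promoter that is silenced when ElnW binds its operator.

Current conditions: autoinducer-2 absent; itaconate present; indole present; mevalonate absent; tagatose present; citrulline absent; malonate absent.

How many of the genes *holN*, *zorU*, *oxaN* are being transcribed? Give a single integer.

3

Tagatose is present, so JovF is inactive.
Required activator JovF is absent, so *velM* is not transcribed.
So VelM is not produced.
Indole is present, so DovG is inactive.
With no repressor bound, *holN* is transcribed.
→ *holN* is ON.
Autoinducer-2 is absent, so VorX is inactive.
Itaconate is present, so QilT is inactive.
No activator is available at the *irpU* promoter, so *irpU* is not transcribed.
So IrpU is not produced.
Mevalonate is absent, so ElnW is active.
With repressor ElnW bound, *haxX* is not transcribed.
So HaxX is not produced.
With no repressor bound, *zorU* is transcribed.
→ *zorU* is ON.
Citrulline is absent, so QuvJ is inactive.
Required activator QuvJ is absent, so *yilZ* is not transcribed.
So YilZ is not produced.
Malonate is absent, so QilE is inactive.
With no repressor bound, *oxaN* is transcribed.
→ *oxaN* is ON.
3 of the 3 genes are transcribed.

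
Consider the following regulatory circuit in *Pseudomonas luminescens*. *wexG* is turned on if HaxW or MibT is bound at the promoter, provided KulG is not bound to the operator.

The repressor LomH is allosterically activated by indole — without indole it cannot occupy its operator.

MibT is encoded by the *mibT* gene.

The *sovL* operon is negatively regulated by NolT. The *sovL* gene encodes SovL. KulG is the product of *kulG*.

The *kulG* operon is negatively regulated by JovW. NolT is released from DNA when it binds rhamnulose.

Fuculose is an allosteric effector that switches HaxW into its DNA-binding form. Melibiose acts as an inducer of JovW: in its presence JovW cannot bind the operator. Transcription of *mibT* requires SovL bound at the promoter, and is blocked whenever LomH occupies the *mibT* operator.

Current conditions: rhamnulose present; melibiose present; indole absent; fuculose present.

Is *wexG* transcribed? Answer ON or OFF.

Fuculose is present, so HaxW is active.
Melibiose is present, so JovW is inactive.
With no repressor bound, *kulG* is transcribed.
So KulG is produced and active.
Indole is absent, so LomH is inactive.
Rhamnulose is present, so NolT is inactive.
With no repressor bound, *sovL* is transcribed.
So SovL is produced and active.
No repressor is bound and SovL is active, so *mibT* is transcribed.
So MibT is produced and active.
With repressor KulG bound, *wexG* is not transcribed.

OFF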